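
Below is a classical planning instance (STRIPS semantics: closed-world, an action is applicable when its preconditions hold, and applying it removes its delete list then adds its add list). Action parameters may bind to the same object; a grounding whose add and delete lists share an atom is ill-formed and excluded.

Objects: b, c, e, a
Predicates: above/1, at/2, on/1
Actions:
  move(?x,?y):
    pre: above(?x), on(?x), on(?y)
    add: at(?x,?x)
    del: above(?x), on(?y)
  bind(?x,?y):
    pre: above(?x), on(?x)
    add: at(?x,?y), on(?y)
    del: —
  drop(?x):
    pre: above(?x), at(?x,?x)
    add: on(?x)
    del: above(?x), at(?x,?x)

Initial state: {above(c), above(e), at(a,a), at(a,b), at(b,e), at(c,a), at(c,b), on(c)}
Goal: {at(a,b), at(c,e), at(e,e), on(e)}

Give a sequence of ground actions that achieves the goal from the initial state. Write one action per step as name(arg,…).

bind(c,e); move(e,c)

1. bind(c,e)  →  {above(c), above(e), at(a,a), at(a,b), at(b,e), at(c,a), at(c,b), at(c,e), on(c), on(e)}
2. move(e,c)  →  {above(c), at(a,a), at(a,b), at(b,e), at(c,a), at(c,b), at(c,e), at(e,e), on(e)}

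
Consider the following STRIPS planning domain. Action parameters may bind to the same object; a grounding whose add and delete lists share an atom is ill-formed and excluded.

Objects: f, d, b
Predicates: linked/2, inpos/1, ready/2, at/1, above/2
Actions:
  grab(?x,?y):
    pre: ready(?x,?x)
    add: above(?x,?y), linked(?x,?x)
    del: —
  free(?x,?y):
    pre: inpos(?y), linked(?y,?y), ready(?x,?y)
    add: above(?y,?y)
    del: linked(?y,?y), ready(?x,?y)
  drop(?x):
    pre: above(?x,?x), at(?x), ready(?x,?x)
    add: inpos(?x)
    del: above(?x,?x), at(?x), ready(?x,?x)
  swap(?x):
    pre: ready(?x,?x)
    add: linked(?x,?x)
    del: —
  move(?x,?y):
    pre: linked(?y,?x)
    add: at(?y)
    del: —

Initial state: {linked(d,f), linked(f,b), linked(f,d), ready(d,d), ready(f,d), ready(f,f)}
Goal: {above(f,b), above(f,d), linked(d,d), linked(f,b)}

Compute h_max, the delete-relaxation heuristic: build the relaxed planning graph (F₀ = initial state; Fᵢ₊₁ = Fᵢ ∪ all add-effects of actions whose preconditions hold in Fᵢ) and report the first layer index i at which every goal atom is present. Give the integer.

1

F0 = init (6 atoms)
F1 = F0 ∪ {above(d,b), above(d,d), above(d,f), above(f,b), above(f,d), above(f,f), at(d), at(f), linked(d,d), linked(f,f)}  (16 atoms)
goal ⊆ F1  ⇒  h_max = 1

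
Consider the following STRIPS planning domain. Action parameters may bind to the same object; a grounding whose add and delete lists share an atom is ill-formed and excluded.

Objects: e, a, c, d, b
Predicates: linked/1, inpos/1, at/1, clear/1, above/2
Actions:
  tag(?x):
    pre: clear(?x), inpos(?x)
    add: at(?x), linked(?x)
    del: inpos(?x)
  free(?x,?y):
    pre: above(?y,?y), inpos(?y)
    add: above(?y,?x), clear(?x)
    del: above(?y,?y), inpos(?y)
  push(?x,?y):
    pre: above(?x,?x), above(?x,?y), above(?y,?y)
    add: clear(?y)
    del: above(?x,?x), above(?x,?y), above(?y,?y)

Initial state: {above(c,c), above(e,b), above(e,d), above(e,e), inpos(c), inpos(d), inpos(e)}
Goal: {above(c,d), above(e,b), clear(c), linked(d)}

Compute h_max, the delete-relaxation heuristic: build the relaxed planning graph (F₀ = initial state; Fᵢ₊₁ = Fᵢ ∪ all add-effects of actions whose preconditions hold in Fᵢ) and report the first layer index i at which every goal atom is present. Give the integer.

2

F0 = init (7 atoms)
F1 = F0 ∪ {above(c,a), above(c,b), above(c,d), above(c,e), above(e,a), above(e,c), clear(a), clear(b), clear(c), clear(d), clear(e)}  (18 atoms)
F2 = F1 ∪ {at(c), at(d), at(e), linked(c), linked(d), linked(e)}  (24 atoms)
goal ⊆ F2  ⇒  h_max = 2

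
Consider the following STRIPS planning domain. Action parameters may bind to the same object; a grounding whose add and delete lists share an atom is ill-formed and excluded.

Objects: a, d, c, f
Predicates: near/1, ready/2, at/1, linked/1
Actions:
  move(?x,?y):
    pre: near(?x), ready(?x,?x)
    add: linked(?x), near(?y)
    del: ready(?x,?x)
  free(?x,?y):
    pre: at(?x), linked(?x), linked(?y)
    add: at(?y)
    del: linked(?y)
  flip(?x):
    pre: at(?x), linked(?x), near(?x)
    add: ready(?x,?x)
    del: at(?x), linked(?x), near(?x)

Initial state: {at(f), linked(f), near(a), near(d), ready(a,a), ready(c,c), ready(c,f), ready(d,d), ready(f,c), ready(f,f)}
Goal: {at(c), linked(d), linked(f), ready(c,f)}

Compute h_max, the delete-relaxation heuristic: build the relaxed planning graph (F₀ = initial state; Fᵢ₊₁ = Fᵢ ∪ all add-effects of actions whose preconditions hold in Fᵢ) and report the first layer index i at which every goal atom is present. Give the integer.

3

F0 = init (10 atoms)
F1 = F0 ∪ {linked(a), linked(d), near(c), near(f)}  (14 atoms)
F2 = F1 ∪ {at(a), at(d), linked(c)}  (17 atoms)
F3 = F2 ∪ {at(c)}  (18 atoms)
goal ⊆ F3  ⇒  h_max = 3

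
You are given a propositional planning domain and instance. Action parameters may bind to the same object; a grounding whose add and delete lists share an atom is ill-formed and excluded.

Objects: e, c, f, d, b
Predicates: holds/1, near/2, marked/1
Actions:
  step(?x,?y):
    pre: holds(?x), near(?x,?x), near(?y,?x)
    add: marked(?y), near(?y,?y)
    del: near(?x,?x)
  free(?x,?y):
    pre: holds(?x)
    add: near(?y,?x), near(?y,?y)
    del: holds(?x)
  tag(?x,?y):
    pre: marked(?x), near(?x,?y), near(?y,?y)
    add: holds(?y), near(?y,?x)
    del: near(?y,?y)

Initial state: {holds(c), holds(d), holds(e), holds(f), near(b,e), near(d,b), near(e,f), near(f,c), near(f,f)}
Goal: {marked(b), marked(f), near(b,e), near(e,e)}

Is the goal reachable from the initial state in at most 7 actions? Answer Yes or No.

1. step(f,e)  →  {holds(c), holds(d), holds(e), holds(f), marked(e), near(b,e), near(d,b), near(e,e), near(e,f), near(f,c)}
2. step(e,b)  →  {holds(c), holds(d), holds(e), holds(f), marked(b), marked(e), near(b,b), near(b,e), near(d,b), near(e,f), near(f,c)}
3. free(e,e)  →  {holds(c), holds(d), holds(f), marked(b), marked(e), near(b,b), near(b,e), near(d,b), near(e,e), near(e,f), near(f,c)}
4. free(f,c)  →  {holds(c), holds(d), marked(b), marked(e), near(b,b), near(b,e), near(c,c), near(c,f), near(d,b), near(e,e), near(e,f), near(f,c)}
5. step(c,f)  →  {holds(c), holds(d), marked(b), marked(e), marked(f), near(b,b), near(b,e), near(c,f), near(d,b), near(e,e), near(e,f), near(f,c), near(f,f)}
optimal plan length = 5; 5 ≤ 7

Yes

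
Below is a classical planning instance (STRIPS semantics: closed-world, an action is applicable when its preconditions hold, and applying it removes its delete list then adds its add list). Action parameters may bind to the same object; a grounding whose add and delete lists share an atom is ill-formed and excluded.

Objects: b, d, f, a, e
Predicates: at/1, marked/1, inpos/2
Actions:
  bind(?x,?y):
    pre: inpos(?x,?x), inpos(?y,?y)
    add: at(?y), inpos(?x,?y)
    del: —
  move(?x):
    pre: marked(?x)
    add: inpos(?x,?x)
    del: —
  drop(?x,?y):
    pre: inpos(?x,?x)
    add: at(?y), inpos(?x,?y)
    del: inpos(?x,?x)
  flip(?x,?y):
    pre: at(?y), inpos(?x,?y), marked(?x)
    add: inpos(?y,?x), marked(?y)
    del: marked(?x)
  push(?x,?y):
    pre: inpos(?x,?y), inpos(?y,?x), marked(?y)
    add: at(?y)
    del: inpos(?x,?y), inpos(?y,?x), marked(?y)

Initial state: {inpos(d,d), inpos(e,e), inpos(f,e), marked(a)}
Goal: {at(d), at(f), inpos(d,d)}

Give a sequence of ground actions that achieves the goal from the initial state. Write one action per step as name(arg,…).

bind(d,d); drop(e,f)

1. bind(d,d)  →  {at(d), inpos(d,d), inpos(e,e), inpos(f,e), marked(a)}
2. drop(e,f)  →  {at(d), at(f), inpos(d,d), inpos(e,f), inpos(f,e), marked(a)}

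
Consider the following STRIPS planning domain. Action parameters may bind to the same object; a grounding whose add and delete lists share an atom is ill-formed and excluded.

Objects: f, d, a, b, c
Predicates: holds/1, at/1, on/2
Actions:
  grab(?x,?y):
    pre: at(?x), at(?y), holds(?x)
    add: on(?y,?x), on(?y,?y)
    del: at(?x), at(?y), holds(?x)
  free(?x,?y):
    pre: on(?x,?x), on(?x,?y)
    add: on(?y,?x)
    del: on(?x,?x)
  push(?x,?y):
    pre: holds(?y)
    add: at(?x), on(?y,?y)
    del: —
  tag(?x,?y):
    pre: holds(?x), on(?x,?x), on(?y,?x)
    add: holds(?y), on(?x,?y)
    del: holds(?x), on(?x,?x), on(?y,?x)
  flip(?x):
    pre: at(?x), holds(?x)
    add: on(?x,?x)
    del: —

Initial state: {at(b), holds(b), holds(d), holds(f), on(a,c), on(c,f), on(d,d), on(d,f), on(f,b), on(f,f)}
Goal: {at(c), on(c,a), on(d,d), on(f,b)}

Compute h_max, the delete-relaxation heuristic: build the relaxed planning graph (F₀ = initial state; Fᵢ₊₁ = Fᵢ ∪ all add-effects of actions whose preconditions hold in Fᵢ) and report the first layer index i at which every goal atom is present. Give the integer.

3

F0 = init (10 atoms)
F1 = F0 ∪ {at(a), at(c), at(d), at(f), holds(c), on(b,b), on(b,f), on(f,c), on(f,d)}  (19 atoms)
F2 = F1 ∪ {on(a,a), on(a,b), on(a,d), on(a,f), on(b,c), on(b,d), on(c,b), on(c,c), on(c,d), on(d,b), on(d,c)}  (30 atoms)
F3 = F2 ∪ {holds(a), on(b,a), on(c,a), on(d,a), on(f,a)}  (35 atoms)
goal ⊆ F3  ⇒  h_max = 3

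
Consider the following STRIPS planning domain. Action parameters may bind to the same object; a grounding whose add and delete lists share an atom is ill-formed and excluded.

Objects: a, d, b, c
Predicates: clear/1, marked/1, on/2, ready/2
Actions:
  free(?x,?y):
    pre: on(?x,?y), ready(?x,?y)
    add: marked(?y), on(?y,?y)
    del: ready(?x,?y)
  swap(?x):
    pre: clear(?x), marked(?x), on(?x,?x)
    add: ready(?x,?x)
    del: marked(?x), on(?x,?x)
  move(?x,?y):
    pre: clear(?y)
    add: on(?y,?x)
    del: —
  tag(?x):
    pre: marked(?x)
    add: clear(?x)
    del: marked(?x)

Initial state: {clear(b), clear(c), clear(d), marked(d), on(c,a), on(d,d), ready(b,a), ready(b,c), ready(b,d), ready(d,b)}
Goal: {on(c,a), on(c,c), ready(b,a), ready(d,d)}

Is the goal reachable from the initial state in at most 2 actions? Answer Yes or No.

1. swap(d)  →  {clear(b), clear(c), clear(d), on(c,a), ready(b,a), ready(b,c), ready(b,d), ready(d,b), ready(d,d)}
2. move(c,c)  →  {clear(b), clear(c), clear(d), on(c,a), on(c,c), ready(b,a), ready(b,c), ready(b,d), ready(d,b), ready(d,d)}
optimal plan length = 2; 2 ≤ 2

Yes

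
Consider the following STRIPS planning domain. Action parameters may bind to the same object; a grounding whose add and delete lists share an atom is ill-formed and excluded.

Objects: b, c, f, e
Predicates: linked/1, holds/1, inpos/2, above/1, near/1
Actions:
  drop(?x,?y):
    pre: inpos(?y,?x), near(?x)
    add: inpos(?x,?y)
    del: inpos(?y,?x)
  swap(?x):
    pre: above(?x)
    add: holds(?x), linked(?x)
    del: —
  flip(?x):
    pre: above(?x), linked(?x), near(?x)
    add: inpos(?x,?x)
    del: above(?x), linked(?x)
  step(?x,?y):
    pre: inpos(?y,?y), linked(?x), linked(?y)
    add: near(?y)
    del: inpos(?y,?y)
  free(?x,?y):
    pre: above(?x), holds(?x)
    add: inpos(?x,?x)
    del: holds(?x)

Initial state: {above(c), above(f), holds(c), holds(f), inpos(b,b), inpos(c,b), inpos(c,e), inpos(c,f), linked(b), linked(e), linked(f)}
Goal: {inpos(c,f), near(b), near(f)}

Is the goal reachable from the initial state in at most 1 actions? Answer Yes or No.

No

1. step(b,b)  →  {above(c), above(f), holds(c), holds(f), inpos(c,b), inpos(c,e), inpos(c,f), linked(b), linked(e), linked(f), near(b)}
2. free(f,b)  →  {above(c), above(f), holds(c), inpos(c,b), inpos(c,e), inpos(c,f), inpos(f,f), linked(b), linked(e), linked(f), near(b)}
3. step(b,f)  →  {above(c), above(f), holds(c), inpos(c,b), inpos(c,e), inpos(c,f), linked(b), linked(e), linked(f), near(b), near(f)}
optimal plan length = 3; 3 > 1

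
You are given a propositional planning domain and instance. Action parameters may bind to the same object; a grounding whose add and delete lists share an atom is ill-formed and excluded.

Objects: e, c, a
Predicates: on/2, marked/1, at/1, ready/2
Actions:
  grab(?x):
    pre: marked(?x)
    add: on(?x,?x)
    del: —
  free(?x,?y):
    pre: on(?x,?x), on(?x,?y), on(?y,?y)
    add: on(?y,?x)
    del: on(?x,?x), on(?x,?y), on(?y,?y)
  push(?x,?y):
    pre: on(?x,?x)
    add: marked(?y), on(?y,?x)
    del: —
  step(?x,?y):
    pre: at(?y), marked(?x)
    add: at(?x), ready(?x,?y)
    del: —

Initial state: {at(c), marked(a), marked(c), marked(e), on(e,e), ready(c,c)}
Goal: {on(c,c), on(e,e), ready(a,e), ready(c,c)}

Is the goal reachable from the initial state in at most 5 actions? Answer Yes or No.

Yes

1. grab(c)  →  {at(c), marked(a), marked(c), marked(e), on(c,c), on(e,e), ready(c,c)}
2. step(e,c)  →  {at(c), at(e), marked(a), marked(c), marked(e), on(c,c), on(e,e), ready(c,c), ready(e,c)}
3. step(a,e)  →  {at(a), at(c), at(e), marked(a), marked(c), marked(e), on(c,c), on(e,e), ready(a,e), ready(c,c), ready(e,c)}
optimal plan length = 3; 3 ≤ 5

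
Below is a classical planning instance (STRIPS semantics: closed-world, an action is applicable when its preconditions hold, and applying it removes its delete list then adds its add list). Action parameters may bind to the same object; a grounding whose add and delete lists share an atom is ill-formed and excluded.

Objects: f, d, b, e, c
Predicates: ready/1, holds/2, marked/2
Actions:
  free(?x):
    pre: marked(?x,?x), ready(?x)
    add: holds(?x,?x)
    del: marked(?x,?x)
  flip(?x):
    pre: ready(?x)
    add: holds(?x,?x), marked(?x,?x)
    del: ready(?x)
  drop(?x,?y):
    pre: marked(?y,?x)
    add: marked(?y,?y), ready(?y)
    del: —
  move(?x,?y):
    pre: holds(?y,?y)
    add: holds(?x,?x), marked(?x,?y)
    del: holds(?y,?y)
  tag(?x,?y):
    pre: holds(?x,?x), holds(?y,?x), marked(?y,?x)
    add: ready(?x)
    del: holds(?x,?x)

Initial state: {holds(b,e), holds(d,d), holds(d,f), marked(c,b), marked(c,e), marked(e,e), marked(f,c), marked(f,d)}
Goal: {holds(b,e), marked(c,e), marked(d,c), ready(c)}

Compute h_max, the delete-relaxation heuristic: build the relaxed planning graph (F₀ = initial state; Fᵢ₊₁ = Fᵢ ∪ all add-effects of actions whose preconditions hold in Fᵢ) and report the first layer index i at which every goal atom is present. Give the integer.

F0 = init (8 atoms)
F1 = F0 ∪ {holds(b,b), holds(c,c), holds(e,e), holds(f,f), marked(b,d), marked(c,c), marked(c,d), marked(e,d), marked(f,f), ready(c), ready(e), ready(f)}  (20 atoms)
F2 = F1 ∪ {marked(b,b), marked(b,c), marked(b,e), marked(b,f), marked(c,f), marked(d,b), marked(d,c), marked(d,e), marked(d,f), marked(e,b), marked(e,c), marked(e,f), marked(f,b), marked(f,e), ready(b)}  (35 atoms)
goal ⊆ F2  ⇒  h_max = 2

2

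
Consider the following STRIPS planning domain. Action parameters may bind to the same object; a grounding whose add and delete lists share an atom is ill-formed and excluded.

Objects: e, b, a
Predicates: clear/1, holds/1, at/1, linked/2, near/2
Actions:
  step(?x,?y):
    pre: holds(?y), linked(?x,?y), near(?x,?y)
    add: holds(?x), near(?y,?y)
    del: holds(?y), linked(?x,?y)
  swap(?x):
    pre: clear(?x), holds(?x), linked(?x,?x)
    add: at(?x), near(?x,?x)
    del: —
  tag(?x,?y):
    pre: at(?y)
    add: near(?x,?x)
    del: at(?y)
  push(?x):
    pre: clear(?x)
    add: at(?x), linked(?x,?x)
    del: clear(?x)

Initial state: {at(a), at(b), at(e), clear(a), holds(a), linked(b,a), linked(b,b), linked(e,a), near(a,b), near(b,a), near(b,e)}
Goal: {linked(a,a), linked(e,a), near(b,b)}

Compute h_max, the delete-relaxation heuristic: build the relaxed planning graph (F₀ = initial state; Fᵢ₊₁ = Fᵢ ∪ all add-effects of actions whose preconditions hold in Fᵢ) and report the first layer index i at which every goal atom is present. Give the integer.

1

F0 = init (11 atoms)
F1 = F0 ∪ {holds(b), linked(a,a), near(a,a), near(b,b), near(e,e)}  (16 atoms)
goal ⊆ F1  ⇒  h_max = 1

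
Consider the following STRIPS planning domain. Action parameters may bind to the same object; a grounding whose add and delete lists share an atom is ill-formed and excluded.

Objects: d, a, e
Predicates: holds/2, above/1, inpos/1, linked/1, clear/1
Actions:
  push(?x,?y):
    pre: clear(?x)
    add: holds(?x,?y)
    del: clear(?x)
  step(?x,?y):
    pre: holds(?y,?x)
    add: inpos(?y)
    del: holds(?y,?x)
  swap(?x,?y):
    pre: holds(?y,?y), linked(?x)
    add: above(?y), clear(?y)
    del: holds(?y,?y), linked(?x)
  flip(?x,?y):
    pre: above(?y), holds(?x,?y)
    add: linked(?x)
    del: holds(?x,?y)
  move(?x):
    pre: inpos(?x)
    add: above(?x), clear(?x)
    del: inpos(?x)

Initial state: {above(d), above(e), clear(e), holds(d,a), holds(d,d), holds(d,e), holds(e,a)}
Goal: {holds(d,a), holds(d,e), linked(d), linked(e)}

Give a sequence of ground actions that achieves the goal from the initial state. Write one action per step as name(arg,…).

push(e,d); flip(d,d); flip(e,d)

1. push(e,d)  →  {above(d), above(e), holds(d,a), holds(d,d), holds(d,e), holds(e,a), holds(e,d)}
2. flip(d,d)  →  {above(d), above(e), holds(d,a), holds(d,e), holds(e,a), holds(e,d), linked(d)}
3. flip(e,d)  →  {above(d), above(e), holds(d,a), holds(d,e), holds(e,a), linked(d), linked(e)}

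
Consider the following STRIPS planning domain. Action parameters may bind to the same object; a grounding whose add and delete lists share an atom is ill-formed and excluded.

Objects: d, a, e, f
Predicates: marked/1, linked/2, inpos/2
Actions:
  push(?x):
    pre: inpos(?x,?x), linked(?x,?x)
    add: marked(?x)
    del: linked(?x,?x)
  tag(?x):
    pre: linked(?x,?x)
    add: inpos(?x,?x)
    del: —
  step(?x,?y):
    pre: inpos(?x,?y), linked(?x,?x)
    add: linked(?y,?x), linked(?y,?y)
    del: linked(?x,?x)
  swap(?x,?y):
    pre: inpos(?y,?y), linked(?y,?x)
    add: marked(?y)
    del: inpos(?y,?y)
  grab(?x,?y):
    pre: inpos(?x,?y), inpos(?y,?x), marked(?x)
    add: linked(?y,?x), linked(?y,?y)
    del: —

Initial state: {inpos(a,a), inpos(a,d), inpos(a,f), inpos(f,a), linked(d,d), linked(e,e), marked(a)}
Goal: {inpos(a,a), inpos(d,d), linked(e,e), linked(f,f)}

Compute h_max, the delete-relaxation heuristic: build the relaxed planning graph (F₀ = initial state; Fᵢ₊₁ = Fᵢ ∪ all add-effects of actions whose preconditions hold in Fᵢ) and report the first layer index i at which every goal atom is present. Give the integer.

1

F0 = init (7 atoms)
F1 = F0 ∪ {inpos(d,d), inpos(e,e), linked(a,a), linked(f,a), linked(f,f)}  (12 atoms)
goal ⊆ F1  ⇒  h_max = 1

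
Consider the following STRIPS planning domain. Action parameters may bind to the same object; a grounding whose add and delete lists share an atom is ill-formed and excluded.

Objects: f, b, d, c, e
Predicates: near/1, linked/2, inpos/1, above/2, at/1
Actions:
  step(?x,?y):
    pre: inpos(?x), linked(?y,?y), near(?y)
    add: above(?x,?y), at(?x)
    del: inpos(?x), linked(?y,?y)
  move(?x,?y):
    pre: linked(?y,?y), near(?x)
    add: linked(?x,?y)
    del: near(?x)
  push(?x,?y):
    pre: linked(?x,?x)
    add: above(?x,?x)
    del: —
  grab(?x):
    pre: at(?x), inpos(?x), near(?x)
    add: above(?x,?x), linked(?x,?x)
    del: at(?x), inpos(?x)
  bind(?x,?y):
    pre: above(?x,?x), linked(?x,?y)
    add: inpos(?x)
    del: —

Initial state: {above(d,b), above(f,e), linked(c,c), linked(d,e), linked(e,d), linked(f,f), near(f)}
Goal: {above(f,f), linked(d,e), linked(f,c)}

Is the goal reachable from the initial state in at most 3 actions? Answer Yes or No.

Yes

1. move(f,c)  →  {above(d,b), above(f,e), linked(c,c), linked(d,e), linked(e,d), linked(f,c), linked(f,f)}
2. push(f,f)  →  {above(d,b), above(f,e), above(f,f), linked(c,c), linked(d,e), linked(e,d), linked(f,c), linked(f,f)}
optimal plan length = 2; 2 ≤ 3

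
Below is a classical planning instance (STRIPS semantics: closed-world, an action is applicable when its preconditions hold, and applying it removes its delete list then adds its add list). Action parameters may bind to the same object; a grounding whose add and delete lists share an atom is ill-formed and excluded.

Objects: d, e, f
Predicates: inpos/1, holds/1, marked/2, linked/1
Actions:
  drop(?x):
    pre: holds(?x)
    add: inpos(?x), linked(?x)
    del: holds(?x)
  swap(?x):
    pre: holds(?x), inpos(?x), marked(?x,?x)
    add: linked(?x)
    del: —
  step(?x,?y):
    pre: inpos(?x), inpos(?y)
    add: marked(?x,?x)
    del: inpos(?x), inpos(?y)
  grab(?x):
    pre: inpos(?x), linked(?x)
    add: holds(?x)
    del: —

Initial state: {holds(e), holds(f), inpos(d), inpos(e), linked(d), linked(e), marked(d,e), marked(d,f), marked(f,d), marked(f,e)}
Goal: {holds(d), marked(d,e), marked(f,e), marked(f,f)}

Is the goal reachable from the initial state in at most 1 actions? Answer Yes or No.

1. drop(f)  →  {holds(e), inpos(d), inpos(e), inpos(f), linked(d), linked(e), linked(f), marked(d,e), marked(d,f), marked(f,d), marked(f,e)}
2. step(f,e)  →  {holds(e), inpos(d), linked(d), linked(e), linked(f), marked(d,e), marked(d,f), marked(f,d), marked(f,e), marked(f,f)}
3. grab(d)  →  {holds(d), holds(e), inpos(d), linked(d), linked(e), linked(f), marked(d,e), marked(d,f), marked(f,d), marked(f,e), marked(f,f)}
optimal plan length = 3; 3 > 1

No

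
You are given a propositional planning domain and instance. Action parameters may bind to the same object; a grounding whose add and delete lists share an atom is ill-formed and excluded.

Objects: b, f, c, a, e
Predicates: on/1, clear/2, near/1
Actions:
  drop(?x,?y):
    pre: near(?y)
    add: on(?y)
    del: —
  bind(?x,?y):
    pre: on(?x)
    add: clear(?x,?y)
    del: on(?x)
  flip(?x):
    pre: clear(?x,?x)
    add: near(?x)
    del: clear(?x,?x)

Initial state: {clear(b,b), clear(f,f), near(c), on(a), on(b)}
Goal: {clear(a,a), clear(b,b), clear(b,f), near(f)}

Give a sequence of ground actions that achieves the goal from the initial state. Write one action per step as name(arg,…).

1. bind(b,f)  →  {clear(b,b), clear(b,f), clear(f,f), near(c), on(a)}
2. bind(a,a)  →  {clear(a,a), clear(b,b), clear(b,f), clear(f,f), near(c)}
3. flip(f)  →  {clear(a,a), clear(b,b), clear(b,f), near(c), near(f)}

bind(b,f); bind(a,a); flip(f)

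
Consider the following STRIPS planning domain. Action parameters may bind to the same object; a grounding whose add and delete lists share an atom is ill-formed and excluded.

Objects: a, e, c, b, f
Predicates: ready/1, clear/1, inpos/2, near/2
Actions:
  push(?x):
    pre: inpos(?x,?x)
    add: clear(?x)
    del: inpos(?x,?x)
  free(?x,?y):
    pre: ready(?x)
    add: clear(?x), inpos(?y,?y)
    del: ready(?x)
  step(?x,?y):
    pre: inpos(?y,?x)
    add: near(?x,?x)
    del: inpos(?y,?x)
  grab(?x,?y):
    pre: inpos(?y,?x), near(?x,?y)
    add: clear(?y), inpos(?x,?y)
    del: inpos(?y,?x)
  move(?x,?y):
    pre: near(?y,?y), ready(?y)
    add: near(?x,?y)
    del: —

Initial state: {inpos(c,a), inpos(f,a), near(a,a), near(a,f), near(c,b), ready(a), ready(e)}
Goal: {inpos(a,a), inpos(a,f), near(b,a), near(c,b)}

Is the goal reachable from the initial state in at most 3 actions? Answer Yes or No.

1. free(e,a)  →  {clear(e), inpos(a,a), inpos(c,a), inpos(f,a), near(a,a), near(a,f), near(c,b), ready(a)}
2. grab(a,f)  →  {clear(e), clear(f), inpos(a,a), inpos(a,f), inpos(c,a), near(a,a), near(a,f), near(c,b), ready(a)}
3. move(b,a)  →  {clear(e), clear(f), inpos(a,a), inpos(a,f), inpos(c,a), near(a,a), near(a,f), near(b,a), near(c,b), ready(a)}
optimal plan length = 3; 3 ≤ 3

Yes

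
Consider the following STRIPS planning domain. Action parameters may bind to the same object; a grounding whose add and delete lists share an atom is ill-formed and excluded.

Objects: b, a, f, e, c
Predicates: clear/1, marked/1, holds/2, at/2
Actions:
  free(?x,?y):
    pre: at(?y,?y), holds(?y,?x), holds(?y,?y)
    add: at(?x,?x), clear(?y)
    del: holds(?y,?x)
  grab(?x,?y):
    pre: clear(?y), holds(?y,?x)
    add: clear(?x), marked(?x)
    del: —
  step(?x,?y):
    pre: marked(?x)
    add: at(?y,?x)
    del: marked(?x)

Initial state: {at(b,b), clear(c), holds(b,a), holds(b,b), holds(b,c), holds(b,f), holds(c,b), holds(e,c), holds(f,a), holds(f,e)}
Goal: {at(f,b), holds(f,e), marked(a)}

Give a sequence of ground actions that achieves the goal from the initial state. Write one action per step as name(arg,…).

1. grab(b,c)  →  {at(b,b), clear(b), clear(c), holds(b,a), holds(b,b), holds(b,c), holds(b,f), holds(c,b), holds(e,c), holds(f,a), holds(f,e), marked(b)}
2. grab(a,b)  →  {at(b,b), clear(a), clear(b), clear(c), holds(b,a), holds(b,b), holds(b,c), holds(b,f), holds(c,b), holds(e,c), holds(f,a), holds(f,e), marked(a), marked(b)}
3. step(b,f)  →  {at(b,b), at(f,b), clear(a), clear(b), clear(c), holds(b,a), holds(b,b), holds(b,c), holds(b,f), holds(c,b), holds(e,c), holds(f,a), holds(f,e), marked(a)}

grab(b,c); grab(a,b); step(b,f)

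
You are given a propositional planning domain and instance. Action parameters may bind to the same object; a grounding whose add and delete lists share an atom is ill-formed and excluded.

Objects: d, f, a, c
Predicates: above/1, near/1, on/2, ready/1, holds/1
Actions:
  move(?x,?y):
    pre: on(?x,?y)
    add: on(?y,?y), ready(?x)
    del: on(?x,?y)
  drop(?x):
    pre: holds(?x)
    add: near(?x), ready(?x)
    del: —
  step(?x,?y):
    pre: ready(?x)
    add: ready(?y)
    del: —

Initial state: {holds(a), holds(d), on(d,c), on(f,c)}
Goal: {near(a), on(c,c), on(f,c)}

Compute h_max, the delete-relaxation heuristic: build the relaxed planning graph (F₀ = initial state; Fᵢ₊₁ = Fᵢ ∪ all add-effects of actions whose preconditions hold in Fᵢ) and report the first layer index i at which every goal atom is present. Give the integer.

F0 = init (4 atoms)
F1 = F0 ∪ {near(a), near(d), on(c,c), ready(a), ready(d), ready(f)}  (10 atoms)
goal ⊆ F1  ⇒  h_max = 1

1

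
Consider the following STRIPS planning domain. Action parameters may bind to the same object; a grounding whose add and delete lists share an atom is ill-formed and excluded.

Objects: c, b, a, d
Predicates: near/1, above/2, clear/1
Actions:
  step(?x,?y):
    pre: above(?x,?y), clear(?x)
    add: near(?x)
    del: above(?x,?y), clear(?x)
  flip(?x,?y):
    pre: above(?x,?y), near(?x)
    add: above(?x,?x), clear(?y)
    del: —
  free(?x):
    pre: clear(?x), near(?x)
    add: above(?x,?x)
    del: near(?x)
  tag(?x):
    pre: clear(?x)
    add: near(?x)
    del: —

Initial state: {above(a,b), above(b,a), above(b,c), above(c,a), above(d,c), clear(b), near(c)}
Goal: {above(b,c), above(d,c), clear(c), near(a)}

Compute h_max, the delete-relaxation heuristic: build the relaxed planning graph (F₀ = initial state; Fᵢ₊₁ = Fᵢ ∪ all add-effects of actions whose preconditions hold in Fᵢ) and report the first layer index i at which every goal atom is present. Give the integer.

F0 = init (7 atoms)
F1 = F0 ∪ {above(c,c), clear(a), near(b)}  (10 atoms)
F2 = F1 ∪ {above(b,b), clear(c), near(a)}  (13 atoms)
goal ⊆ F2  ⇒  h_max = 2

2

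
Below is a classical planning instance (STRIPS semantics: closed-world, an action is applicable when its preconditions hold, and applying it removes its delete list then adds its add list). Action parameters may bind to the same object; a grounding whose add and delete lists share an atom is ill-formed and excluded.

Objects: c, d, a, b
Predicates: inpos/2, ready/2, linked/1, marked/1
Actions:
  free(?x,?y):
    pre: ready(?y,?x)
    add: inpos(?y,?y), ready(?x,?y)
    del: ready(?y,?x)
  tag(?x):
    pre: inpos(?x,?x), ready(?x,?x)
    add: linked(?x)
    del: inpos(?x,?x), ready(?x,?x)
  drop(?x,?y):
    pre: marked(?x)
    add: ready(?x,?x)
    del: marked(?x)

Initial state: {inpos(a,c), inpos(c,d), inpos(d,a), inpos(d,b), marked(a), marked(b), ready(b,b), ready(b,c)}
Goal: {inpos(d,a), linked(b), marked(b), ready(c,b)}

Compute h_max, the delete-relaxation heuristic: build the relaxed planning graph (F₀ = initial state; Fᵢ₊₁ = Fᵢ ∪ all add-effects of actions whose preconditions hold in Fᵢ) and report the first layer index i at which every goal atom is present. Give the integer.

2

F0 = init (8 atoms)
F1 = F0 ∪ {inpos(b,b), ready(a,a), ready(c,b)}  (11 atoms)
F2 = F1 ∪ {inpos(c,c), linked(b)}  (13 atoms)
goal ⊆ F2  ⇒  h_max = 2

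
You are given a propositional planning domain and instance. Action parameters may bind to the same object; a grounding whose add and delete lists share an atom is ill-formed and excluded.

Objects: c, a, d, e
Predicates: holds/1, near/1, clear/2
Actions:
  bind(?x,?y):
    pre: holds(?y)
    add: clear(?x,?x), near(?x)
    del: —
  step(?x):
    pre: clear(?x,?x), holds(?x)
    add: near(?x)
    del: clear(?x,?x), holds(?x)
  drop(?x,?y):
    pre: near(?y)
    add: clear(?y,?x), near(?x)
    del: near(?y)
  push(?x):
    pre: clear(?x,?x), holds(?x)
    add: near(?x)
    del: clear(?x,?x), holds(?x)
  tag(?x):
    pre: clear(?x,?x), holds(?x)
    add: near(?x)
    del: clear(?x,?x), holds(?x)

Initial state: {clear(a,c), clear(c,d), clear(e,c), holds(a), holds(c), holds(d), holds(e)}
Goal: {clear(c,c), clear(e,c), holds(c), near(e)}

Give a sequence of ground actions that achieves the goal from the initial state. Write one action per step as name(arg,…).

bind(c,c); bind(e,c)

1. bind(c,c)  →  {clear(a,c), clear(c,c), clear(c,d), clear(e,c), holds(a), holds(c), holds(d), holds(e), near(c)}
2. bind(e,c)  →  {clear(a,c), clear(c,c), clear(c,d), clear(e,c), clear(e,e), holds(a), holds(c), holds(d), holds(e), near(c), near(e)}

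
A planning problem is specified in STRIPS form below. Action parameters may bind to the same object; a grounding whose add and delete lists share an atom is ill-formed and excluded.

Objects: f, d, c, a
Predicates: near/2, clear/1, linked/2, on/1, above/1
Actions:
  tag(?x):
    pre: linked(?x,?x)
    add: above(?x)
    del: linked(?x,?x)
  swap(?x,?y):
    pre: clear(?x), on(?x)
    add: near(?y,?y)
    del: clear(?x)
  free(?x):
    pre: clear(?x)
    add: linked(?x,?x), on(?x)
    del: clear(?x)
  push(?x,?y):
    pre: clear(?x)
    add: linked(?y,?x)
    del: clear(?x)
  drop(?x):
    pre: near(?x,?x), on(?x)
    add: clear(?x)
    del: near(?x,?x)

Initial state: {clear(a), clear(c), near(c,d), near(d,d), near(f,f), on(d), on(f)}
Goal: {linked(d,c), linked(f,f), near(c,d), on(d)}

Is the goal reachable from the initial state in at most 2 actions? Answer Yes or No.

1. push(c,d)  →  {clear(a), linked(d,c), near(c,d), near(d,d), near(f,f), on(d), on(f)}
2. drop(f)  →  {clear(a), clear(f), linked(d,c), near(c,d), near(d,d), on(d), on(f)}
3. free(f)  →  {clear(a), linked(d,c), linked(f,f), near(c,d), near(d,d), on(d), on(f)}
optimal plan length = 3; 3 > 2

No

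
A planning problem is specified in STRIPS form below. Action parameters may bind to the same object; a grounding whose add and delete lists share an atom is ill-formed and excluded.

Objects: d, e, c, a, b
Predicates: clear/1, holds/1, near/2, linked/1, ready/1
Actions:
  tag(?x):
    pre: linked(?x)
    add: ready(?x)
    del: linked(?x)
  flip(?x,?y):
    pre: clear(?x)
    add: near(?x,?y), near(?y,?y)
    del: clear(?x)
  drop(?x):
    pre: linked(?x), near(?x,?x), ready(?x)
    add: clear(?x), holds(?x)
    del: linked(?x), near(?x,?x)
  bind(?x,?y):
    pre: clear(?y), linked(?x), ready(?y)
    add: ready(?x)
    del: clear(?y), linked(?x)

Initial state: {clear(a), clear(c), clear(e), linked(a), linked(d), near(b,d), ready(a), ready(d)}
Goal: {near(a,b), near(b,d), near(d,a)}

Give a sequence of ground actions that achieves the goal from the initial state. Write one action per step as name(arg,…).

1. flip(e,d)  →  {clear(a), clear(c), linked(a), linked(d), near(b,d), near(d,d), near(e,d), ready(a), ready(d)}
2. flip(a,b)  →  {clear(c), linked(a), linked(d), near(a,b), near(b,b), near(b,d), near(d,d), near(e,d), ready(a), ready(d)}
3. drop(d)  →  {clear(c), clear(d), holds(d), linked(a), near(a,b), near(b,b), near(b,d), near(e,d), ready(a), ready(d)}
4. flip(d,a)  →  {clear(c), holds(d), linked(a), near(a,a), near(a,b), near(b,b), near(b,d), near(d,a), near(e,d), ready(a), ready(d)}

flip(e,d); flip(a,b); drop(d); flip(d,a)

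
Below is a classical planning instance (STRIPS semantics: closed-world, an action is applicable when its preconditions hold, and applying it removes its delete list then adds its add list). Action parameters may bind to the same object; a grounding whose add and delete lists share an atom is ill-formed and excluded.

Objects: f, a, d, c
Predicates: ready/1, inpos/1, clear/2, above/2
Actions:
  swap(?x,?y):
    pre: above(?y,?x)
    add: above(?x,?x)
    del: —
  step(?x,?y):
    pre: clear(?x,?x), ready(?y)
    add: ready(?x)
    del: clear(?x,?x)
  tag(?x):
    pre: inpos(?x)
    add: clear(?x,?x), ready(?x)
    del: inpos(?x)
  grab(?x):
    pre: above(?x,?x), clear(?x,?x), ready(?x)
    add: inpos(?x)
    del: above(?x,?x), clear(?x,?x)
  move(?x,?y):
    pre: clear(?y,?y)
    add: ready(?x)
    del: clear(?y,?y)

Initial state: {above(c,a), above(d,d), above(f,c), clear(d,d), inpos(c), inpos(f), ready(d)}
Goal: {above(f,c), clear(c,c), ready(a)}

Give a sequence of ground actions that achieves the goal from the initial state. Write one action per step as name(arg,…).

tag(c); move(a,d)

1. tag(c)  →  {above(c,a), above(d,d), above(f,c), clear(c,c), clear(d,d), inpos(f), ready(c), ready(d)}
2. move(a,d)  →  {above(c,a), above(d,d), above(f,c), clear(c,c), inpos(f), ready(a), ready(c), ready(d)}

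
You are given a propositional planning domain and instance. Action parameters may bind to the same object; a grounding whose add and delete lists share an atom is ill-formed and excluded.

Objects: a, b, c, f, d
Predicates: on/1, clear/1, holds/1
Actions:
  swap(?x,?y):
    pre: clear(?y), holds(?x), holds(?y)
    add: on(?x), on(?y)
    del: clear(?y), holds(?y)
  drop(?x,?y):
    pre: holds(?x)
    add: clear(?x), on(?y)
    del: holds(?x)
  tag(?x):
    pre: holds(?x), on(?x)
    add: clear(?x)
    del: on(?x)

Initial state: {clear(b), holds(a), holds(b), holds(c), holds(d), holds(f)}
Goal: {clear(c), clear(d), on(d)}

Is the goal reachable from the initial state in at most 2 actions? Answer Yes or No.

1. drop(c,a)  →  {clear(b), clear(c), holds(a), holds(b), holds(d), holds(f), on(a)}
2. drop(d,d)  →  {clear(b), clear(c), clear(d), holds(a), holds(b), holds(f), on(a), on(d)}
optimal plan length = 2; 2 ≤ 2

Yes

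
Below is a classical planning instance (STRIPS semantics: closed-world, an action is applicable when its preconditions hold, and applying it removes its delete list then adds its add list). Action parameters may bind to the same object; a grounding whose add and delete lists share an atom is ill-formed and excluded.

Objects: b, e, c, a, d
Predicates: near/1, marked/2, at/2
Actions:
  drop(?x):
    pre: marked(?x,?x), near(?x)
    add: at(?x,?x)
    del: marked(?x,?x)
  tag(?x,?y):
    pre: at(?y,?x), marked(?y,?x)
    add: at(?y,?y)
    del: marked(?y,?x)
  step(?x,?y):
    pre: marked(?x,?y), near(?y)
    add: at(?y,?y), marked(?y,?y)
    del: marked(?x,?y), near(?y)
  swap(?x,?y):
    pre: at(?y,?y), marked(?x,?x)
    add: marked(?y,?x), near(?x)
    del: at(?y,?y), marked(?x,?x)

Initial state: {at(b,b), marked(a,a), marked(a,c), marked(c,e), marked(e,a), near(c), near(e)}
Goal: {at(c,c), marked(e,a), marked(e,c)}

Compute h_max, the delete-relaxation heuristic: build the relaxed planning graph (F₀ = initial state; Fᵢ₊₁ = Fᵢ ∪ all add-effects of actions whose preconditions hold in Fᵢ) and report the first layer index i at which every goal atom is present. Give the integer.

2

F0 = init (7 atoms)
F1 = F0 ∪ {at(c,c), at(e,e), marked(b,a), marked(c,c), marked(e,e), near(a)}  (13 atoms)
F2 = F1 ∪ {at(a,a), marked(b,c), marked(b,e), marked(c,a), marked(e,c)}  (18 atoms)
goal ⊆ F2  ⇒  h_max = 2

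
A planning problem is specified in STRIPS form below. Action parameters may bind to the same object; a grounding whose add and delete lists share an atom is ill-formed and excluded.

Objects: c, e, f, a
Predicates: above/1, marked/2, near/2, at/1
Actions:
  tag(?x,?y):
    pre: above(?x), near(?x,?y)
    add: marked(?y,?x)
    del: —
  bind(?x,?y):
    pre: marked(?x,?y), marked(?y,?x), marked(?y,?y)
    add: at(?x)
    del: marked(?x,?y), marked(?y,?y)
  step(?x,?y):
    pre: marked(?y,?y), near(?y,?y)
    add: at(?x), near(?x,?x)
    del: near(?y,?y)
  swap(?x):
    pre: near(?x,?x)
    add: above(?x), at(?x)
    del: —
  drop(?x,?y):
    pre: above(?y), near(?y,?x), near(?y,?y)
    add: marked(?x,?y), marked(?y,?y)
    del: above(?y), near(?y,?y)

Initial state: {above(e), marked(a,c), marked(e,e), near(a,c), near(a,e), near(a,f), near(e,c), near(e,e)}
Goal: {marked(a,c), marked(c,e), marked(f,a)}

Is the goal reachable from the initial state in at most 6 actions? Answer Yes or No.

1. tag(e,c)  →  {above(e), marked(a,c), marked(c,e), marked(e,e), near(a,c), near(a,e), near(a,f), near(e,c), near(e,e)}
2. step(a,e)  →  {above(e), at(a), marked(a,c), marked(c,e), marked(e,e), near(a,a), near(a,c), near(a,e), near(a,f), near(e,c)}
3. swap(a)  →  {above(a), above(e), at(a), marked(a,c), marked(c,e), marked(e,e), near(a,a), near(a,c), near(a,e), near(a,f), near(e,c)}
4. tag(a,f)  →  {above(a), above(e), at(a), marked(a,c), marked(c,e), marked(e,e), marked(f,a), near(a,a), near(a,c), near(a,e), near(a,f), near(e,c)}
optimal plan length = 4; 4 ≤ 6

Yes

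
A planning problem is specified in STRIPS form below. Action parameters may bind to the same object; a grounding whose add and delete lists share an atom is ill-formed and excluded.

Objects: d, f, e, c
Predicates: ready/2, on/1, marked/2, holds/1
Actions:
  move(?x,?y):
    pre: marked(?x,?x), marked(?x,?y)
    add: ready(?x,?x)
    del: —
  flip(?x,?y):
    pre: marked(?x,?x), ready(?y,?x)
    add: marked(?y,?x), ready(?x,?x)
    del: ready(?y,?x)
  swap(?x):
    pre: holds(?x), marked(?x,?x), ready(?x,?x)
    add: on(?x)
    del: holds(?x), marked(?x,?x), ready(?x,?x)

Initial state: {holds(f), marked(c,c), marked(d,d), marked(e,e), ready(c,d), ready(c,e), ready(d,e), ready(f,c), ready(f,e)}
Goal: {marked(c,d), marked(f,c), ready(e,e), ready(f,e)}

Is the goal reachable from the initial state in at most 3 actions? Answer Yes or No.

1. move(e,e)  →  {holds(f), marked(c,c), marked(d,d), marked(e,e), ready(c,d), ready(c,e), ready(d,e), ready(e,e), ready(f,c), ready(f,e)}
2. flip(d,c)  →  {holds(f), marked(c,c), marked(c,d), marked(d,d), marked(e,e), ready(c,e), ready(d,d), ready(d,e), ready(e,e), ready(f,c), ready(f,e)}
3. flip(c,f)  →  {holds(f), marked(c,c), marked(c,d), marked(d,d), marked(e,e), marked(f,c), ready(c,c), ready(c,e), ready(d,d), ready(d,e), ready(e,e), ready(f,e)}
optimal plan length = 3; 3 ≤ 3

Yes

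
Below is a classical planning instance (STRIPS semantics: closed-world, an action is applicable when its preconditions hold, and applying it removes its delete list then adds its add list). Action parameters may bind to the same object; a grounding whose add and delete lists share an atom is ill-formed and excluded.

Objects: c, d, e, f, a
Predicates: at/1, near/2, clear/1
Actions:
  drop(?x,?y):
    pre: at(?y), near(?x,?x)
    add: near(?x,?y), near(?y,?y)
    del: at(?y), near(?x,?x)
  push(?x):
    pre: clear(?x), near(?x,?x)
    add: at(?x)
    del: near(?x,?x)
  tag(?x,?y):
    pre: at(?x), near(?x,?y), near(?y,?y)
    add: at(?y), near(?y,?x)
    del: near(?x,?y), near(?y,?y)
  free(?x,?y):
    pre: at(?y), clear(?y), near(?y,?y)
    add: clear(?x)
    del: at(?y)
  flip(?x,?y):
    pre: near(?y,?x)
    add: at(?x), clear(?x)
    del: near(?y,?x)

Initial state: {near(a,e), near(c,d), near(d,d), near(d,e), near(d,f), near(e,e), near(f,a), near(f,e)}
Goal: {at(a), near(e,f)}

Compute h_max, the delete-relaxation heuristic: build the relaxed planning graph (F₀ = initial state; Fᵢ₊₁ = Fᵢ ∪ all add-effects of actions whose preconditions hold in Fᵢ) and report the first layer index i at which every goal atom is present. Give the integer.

2

F0 = init (8 atoms)
F1 = F0 ∪ {at(a), at(d), at(e), at(f), clear(a), clear(d), clear(e), clear(f)}  (16 atoms)
F2 = F1 ∪ {clear(c), near(a,a), near(d,a), near(e,a), near(e,d), near(e,f), near(f,f)}  (23 atoms)
goal ⊆ F2  ⇒  h_max = 2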